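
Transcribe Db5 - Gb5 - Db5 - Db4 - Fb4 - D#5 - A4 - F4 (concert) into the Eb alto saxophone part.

Bb5 Eb6 Bb5 Bb4 Db5 B#5 F#5 D5

Written C4 sounds as Eb3 on the Eb alto saxophone, so concert pitches are written a major sixth up.
Db5 gives Bb5
Gb5 gives Eb6
Db5 gives Bb5
Db4 gives Bb4
Fb4 gives Db5
D#5 gives B#5
A4 gives F#5
F4 gives D5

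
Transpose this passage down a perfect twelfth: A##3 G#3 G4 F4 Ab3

D##2 C#2 C3 Bb2 Db2

A##3 down a perfect twelfth is D##2.
A perfect twelfth down from G#3 gives C#2.
A perfect twelfth down from G4 gives C3.
A perfect twelfth down from F4 gives Bb2.
A perfect twelfth down from Ab3 gives Db2.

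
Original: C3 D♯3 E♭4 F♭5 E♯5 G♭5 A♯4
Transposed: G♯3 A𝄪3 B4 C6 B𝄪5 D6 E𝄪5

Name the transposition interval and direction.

up an augmented fifth

From C3 to G#3 is 5 letter names — a fifth of some quality.
C3 to G#3 is 8 semitones, which makes it an augmented fifth; the second version is higher, so the direction is up.
Checking another pair — A#4 → E##5 — gives the same interval.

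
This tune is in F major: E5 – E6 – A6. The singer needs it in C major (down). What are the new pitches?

B4 B5 E6

From F down to C is a perfect fourth; apply that to each pitch.
E5 -> B4
E6 -> B5
A6 -> E6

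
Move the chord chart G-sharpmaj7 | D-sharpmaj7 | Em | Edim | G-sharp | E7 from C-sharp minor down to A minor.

Emaj7 Bmaj7 Cm Cdim E C7

C-sharp minor down to A minor is a major third; each chord root moves by that interval while the quality stays the same.
G-sharpmaj7: root G-sharp down a major third → E, giving Emaj7.
D-sharpmaj7: root D-sharp down a major third → B, giving Bmaj7.
Em: root E down a major third → C, giving Cm.
Edim: root E down a major third → C, giving Cdim.
G-sharp: root G-sharp down a major third → E, giving E.
E7: root E down a major third → C, giving C7.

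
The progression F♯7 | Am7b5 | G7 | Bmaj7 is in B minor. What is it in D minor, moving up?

A7 Cm7b5 Bb7 Dmaj7

B minor up to D minor is a minor third; each chord root moves by that interval while the quality stays the same.
F♯7: root F♯ up a minor third → A, giving A7.
Am7b5: root A up a minor third → C, giving Cm7b5.
G7: root G up a minor third → Bb, giving Bb7.
Bmaj7: root B up a minor third → D, giving Dmaj7.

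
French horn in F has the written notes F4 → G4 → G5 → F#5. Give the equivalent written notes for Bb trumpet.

C4 D4 D5 C#5

First find concert pitch: the French horn in F sounds a perfect fifth below written, so F4 G4 G5 F#5 sounds Bb3 C4 C5 B4.
Then write for Bb trumpet: it sounds a major second below written, so the part must be a major second above concert.
Bb3 → C4
C4 → D4
C5 → D5
B4 → C#5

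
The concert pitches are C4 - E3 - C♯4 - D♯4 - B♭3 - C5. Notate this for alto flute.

Written C4 sounds as G3 on the alto flute, so concert pitches are written a perfect fourth up.
C4 → F4
E3 → A3
C#4 → F#4
D#4 → G#4
Bb3 → Eb4
C5 → F5

F4 A3 F#4 G#4 Eb4 F5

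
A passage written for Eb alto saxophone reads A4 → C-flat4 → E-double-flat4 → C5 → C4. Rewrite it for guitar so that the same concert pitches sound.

C5 Ebb4 Gbb4 Eb5 Eb4

First find concert pitch: the Eb alto saxophone sounds a major sixth below written, so A4 C-flat4 E-double-flat4 C5 C4 sounds C4 Ebb3 Gbb3 Eb4 Eb3.
Then write for guitar: it sounds a perfect octave below written, so the part must be a perfect octave above concert.
C4 → C5
Ebb3 → Ebb4
Gbb3 → Gbb4
Eb4 → Eb5
Eb3 → Eb4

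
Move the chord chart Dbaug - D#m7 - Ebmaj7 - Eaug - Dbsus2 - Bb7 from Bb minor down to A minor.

Caug C##m7 Dmaj7 D#aug Csus2 A7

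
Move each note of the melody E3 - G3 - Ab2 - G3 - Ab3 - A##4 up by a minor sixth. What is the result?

E3 becomes C4
G3 becomes Eb4
Ab2 becomes Fb3
G3 becomes Eb4
Ab3 becomes Fb4
A##4 becomes F##5

C4 Eb4 Fb3 Eb4 Fb4 F##5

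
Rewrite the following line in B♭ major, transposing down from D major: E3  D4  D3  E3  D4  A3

D major to B♭ major down is a major third, so every note moves down by that interval.
E3 gives C3
D4 gives Bb3
D3 gives Bb2
E3 gives C3
D4 gives Bb3
A3 gives F3

C3 Bb3 Bb2 C3 Bb3 F3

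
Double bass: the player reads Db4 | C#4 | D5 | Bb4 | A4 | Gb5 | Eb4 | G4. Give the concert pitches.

Db3 C#3 D4 Bb3 A3 Gb4 Eb3 G3

Written C4 on the double bass sounds as C3, a perfect octave lower; apply that shift to every note.
Db4 to Db3
C#4 to C#3
D5 to D4
Bb4 to Bb3
A4 to A3
Gb5 to Gb4
Eb4 to Eb3
G4 to G3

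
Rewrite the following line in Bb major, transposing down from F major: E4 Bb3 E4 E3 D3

A3 Eb3 A3 A2 G2

F major to Bb major down is a perfect fifth, so every note moves down by that interval.
E4 -> A3
Bb3 -> Eb3
E4 -> A3
E3 -> A2
D3 -> G2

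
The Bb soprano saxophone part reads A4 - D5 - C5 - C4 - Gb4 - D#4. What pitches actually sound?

Written C4 on the Bb soprano saxophone sounds as Bb3, a major second lower; apply that shift to every note.
A4 becomes G4
D5 becomes C5
C5 becomes Bb4
C4 becomes Bb3
Gb4 becomes Fb4
D#4 becomes C#4

G4 C5 Bb4 Bb3 Fb4 C#4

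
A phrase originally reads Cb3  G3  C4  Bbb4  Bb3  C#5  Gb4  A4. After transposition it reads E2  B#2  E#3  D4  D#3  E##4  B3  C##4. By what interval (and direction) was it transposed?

down a diminished sixth

Take the first pair: Cb3 → E2. C to E spans 6 letter names, so the interval is some kind of sixth.
E2 to Cb3 is 7 semitones, which makes it a diminished sixth; the second version is lower, so the direction is down.
Checking another pair — A4 → C##4 — gives the same interval.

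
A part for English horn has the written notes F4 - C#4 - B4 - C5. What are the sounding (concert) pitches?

Written C4 on the English horn sounds as F3, a perfect fifth lower; apply that shift to every note.
F4 becomes Bb3
C#4 becomes F#3
B4 becomes E4
C5 becomes F4

Bb3 F#3 E4 F4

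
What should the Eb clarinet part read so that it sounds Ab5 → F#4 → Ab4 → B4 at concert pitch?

F5 D#4 F4 G#4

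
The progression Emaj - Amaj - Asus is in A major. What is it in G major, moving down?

Dmaj Gmaj Gsus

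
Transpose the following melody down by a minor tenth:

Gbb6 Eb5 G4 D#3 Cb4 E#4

Gbb6 becomes Ebb5
Eb5 becomes C4
G4 becomes E3
D#3 becomes B#1
Cb4 becomes Ab2
E#4 becomes C##3

Ebb5 C4 E3 B#1 Ab2 C##3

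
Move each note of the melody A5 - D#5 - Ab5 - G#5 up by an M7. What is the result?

A5 to G#6
D#5 to C##6
Ab5 to G6
G#5 to F##6

G#6 C##6 G6 F##6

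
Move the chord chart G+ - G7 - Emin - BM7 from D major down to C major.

F+ F7 Dmin AM7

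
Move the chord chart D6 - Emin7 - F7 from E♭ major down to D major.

C#6 D#min7 E7

E♭ major down to D major is a minor second; each chord root moves by that interval while the quality stays the same.
D6: root D down a minor second → C#, giving C#6.
Emin7: root E down a minor second → D#, giving D#min7.
F7: root F down a minor second → E, giving E7.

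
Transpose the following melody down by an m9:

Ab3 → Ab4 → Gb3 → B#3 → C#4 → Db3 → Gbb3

G2 G3 F2 A##2 B#2 C2 Fb2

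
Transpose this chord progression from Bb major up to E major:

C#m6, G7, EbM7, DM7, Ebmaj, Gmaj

Bb major up to E major is an augmented fourth; each chord root moves by that interval while the quality stays the same.
C#m6: root C# up an augmented fourth → F##, giving F##m6.
G7: root G up an augmented fourth → C#, giving C#7.
EbM7: root Eb up an augmented fourth → A, giving AM7.
DM7: root D up an augmented fourth → G#, giving G#M7.
Ebmaj: root Eb up an augmented fourth → A, giving Amaj.
Gmaj: root G up an augmented fourth → C#, giving C#maj.

F##m6 C#7 AM7 G#M7 Amaj C#maj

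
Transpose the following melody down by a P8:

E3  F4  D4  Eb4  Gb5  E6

E2 F3 D3 Eb3 Gb4 E5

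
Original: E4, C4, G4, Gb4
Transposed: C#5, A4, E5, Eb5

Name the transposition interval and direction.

up a major sixth

Take the first pair: E4 → C#5. E to C spans 6 letter names, so the interval is some kind of sixth.
E4 to C#5 is 9 semitones, which makes it a major sixth; the second version is higher, so the direction is up.
Checking another pair — Gb4 → Eb5 — gives the same interval.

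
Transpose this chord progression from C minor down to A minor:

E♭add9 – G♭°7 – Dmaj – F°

Cadd9 Eb°7 Bmaj D°

C minor down to A minor is a minor third; each chord root moves by that interval while the quality stays the same.
E♭add9: root E♭ down a minor third → C, giving Cadd9.
G♭°7: root G♭ down a minor third → Eb, giving Eb°7.
Dmaj: root D down a minor third → B, giving Bmaj.
F°: root F down a minor third → D, giving D°.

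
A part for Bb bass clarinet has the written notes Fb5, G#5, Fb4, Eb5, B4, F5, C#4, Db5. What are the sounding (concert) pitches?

Ebb4 F#4 Ebb3 Db4 A3 Eb4 B2 Cb4

Written C4 on the Bb bass clarinet sounds as Bb2, a major ninth lower; apply that shift to every note.
Fb5 gives Ebb4
G#5 gives F#4
Fb4 gives Ebb3
Eb5 gives Db4
B4 gives A3
F5 gives Eb4
C#4 gives B2
Db5 gives Cb4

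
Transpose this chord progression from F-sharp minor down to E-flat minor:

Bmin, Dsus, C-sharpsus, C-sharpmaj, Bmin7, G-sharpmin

Abmin Cbsus Bbsus Bbmaj Abmin7 Fmin

F-sharp minor down to E-flat minor is an augmented second; each chord root moves by that interval while the quality stays the same.
Bmin: root B down an augmented second → Ab, giving Abmin.
Dsus: root D down an augmented second → Cb, giving Cbsus.
C-sharpsus: root C-sharp down an augmented second → Bb, giving Bbsus.
C-sharpmaj: root C-sharp down an augmented second → Bb, giving Bbmaj.
Bmin7: root B down an augmented second → Ab, giving Abmin7.
G-sharpmin: root G-sharp down an augmented second → F, giving Fmin.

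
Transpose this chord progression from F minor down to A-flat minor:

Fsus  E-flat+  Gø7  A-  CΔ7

Absus Gb+ Bbø7 C- EbΔ7

F minor down to A-flat minor is a major sixth; each chord root moves by that interval while the quality stays the same.
Fsus: root F down a major sixth → Ab, giving Absus.
E-flat+: root E-flat down a major sixth → Gb, giving Gb+.
Gø7: root G down a major sixth → Bb, giving Bbø7.
A-: root A down a major sixth → C, giving C-.
CΔ7: root C down a major sixth → Eb, giving EbΔ7.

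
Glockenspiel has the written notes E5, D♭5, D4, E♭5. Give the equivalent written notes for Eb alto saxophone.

C#8 Bb7 B6 C8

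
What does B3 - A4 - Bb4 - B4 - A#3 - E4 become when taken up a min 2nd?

C4 Bb4 Cb5 C5 B3 F4

B3 becomes C4
A4 becomes Bb4
Bb4 becomes Cb5
B4 becomes C5
A#3 becomes B3
E4 becomes F4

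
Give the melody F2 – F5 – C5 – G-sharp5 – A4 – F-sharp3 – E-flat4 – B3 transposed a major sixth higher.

D3 D6 A5 E#6 F#5 D#4 C5 G#4

A major sixth up from F2 gives D3.
F5 up a major sixth is D6.
C5: a sixth up reaches A, and 9 semitones makes it A5.
G#5 up a major sixth is E#6.
A4 up a major sixth is F#5.
F#3 up a major sixth is D#4.
A major sixth up from Eb4 gives C5.
B3 up a major sixth is G#4.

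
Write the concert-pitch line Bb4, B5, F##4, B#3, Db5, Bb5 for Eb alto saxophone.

G5 G#6 D##5 G##4 Bb5 G6

Written C4 sounds as Eb3 on the Eb alto saxophone, so concert pitches are written a major sixth up.
Bb4 → G5
B5 → G#6
F##4 → D##5
B#3 → G##4
Db5 → Bb5
Bb5 → G6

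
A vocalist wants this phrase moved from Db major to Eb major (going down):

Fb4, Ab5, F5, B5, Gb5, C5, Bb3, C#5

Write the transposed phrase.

Gb3 Bb4 G4 C#5 Ab4 D4 C3 D#4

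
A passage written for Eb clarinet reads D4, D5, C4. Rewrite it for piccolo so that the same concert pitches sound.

First find concert pitch: the Eb clarinet sounds a minor third above written, so D4 D5 C4 sounds F4 F5 Eb4.
Then write for piccolo: it sounds a perfect octave above written, so the part must be a perfect octave below concert.
F4 → F3
F5 → F4
Eb4 → Eb3

F3 F4 Eb3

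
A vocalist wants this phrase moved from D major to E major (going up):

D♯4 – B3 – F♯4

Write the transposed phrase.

E#4 C#4 G#4

From D up to E is a major second; apply that to each pitch.
D#4 gives E#4
B3 gives C#4
F#4 gives G#4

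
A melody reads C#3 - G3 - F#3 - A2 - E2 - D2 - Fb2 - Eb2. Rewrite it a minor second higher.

D3 Ab3 G3 Bb2 F2 Eb2 Gbb2 Fb2

C#3 up a minor second is D3.
G3: a second up reaches A, and 1 semitone makes it Ab3.
F#3 up a minor second is G3.
A2: a second up reaches B, and 1 semitone makes it Bb2.
E2: a second up reaches F, and 1 semitone makes it F2.
A minor second up from D2 gives Eb2.
Fb2 up a minor second is Gbb2.
Eb2: a second up reaches F, and 1 semitone makes it Fb2.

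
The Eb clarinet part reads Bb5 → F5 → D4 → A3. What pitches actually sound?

Db6 Ab5 F4 C4

The Eb clarinet sounds a minor third above written, so transpose each written note up a minor third.
Bb5 to Db6
F5 to Ab5
D4 to F4
A3 to C4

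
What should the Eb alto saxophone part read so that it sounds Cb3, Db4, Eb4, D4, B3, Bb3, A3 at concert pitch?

The Eb alto saxophone sounds a major sixth below written, so the written part must be a major sixth above concert — transpose each note up.
Cb3 to Ab3
Db4 to Bb4
Eb4 to C5
D4 to B4
B3 to G#4
Bb3 to G4
A3 to F#4

Ab3 Bb4 C5 B4 G#4 G4 F#4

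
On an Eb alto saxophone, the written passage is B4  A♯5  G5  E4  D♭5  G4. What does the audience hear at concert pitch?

The Eb alto saxophone sounds a major sixth below written, so transpose each written note down a major sixth.
B4 to D4
A#5 to C#5
G5 to Bb4
E4 to G3
Db5 to Fb4
G4 to Bb3

D4 C#5 Bb4 G3 Fb4 Bb3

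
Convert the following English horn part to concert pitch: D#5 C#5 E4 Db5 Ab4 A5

G#4 F#4 A3 Gb4 Db4 D5

Written C4 on the English horn sounds as F3, a perfect fifth lower; apply that shift to every note.
D#5 -> G#4
C#5 -> F#4
E4 -> A3
Db5 -> Gb4
Ab4 -> Db4
A5 -> D5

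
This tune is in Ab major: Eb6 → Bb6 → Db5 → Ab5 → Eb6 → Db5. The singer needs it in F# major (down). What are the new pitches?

C#6 G#6 B4 F#5 C#6 B4

From Ab down to F# is a diminished third; apply that to each pitch.
Eb6 becomes C#6
Bb6 becomes G#6
Db5 becomes B4
Ab5 becomes F#5
Eb6 becomes C#6
Db5 becomes B4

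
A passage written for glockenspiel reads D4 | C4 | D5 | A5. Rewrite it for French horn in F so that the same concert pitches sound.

A6 G6 A7 E8

First find concert pitch: the glockenspiel sounds a perfect fifteenth above written, so D4 C4 D5 A5 sounds D6 C6 D7 A7.
Then write for French horn in F: it sounds a perfect fifth below written, so the part must be a perfect fifth above concert.
D6 → A6
C6 → G6
D7 → A7
A7 → E8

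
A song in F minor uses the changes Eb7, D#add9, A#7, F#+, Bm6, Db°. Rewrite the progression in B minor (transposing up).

F minor up to B minor is an augmented fourth; each chord root moves by that interval while the quality stays the same.
Eb7: root Eb up an augmented fourth → A, giving A7.
D#add9: root D# up an augmented fourth → G##, giving G##add9.
A#7: root A# up an augmented fourth → D##, giving D##7.
F#+: root F# up an augmented fourth → B#, giving B#+.
Bm6: root B up an augmented fourth → E#, giving E#m6.
Db°: root Db up an augmented fourth → G, giving G°.

A7 G##add9 D##7 B#+ E#m6 G°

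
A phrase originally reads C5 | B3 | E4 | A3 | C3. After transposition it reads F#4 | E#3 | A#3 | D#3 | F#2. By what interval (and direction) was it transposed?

down a diminished fifth

Take the first pair: C5 → F#4. C to F spans 5 letter names, so the interval is some kind of fifth.
F#4 to C5 is 6 semitones, which makes it a diminished fifth; the second version is lower, so the direction is down.
Checking another pair — C3 → F#2 — gives the same interval.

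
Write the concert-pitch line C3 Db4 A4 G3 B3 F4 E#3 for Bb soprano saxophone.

D3 Eb4 B4 A3 C#4 G4 F##3

Written C4 sounds as Bb3 on the Bb soprano saxophone, so concert pitches are written a major second up.
C3 → D3
Db4 → Eb4
A4 → B4
G3 → A3
B3 → C#4
F4 → G4
E#3 → F##3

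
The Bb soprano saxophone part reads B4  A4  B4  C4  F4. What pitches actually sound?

A4 G4 A4 Bb3 Eb4

The Bb soprano saxophone sounds a major second below written, so transpose each written note down a major second.
B4 → A4
A4 → G4
B4 → A4
C4 → Bb3
F4 → Eb4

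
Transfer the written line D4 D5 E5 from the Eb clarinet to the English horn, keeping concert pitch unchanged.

First find concert pitch: the Eb clarinet sounds a minor third above written, so D4 D5 E5 sounds F4 F5 G5.
Then write for English horn: it sounds a perfect fifth below written, so the part must be a perfect fifth above concert.
F4 → C5
F5 → C6
G5 → D6

C5 C6 D6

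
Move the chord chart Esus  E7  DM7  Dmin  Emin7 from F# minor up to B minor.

F# minor up to B minor is a perfect fourth; each chord root moves by that interval while the quality stays the same.
Esus: root E up a perfect fourth → A, giving Asus.
E7: root E up a perfect fourth → A, giving A7.
DM7: root D up a perfect fourth → G, giving GM7.
Dmin: root D up a perfect fourth → G, giving Gmin.
Emin7: root E up a perfect fourth → A, giving Amin7.

Asus A7 GM7 Gmin Amin7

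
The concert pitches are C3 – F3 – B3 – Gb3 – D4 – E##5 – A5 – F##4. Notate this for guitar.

Written C4 sounds as C3 on the guitar, so concert pitches are written a perfect octave up.
C3 becomes C4
F3 becomes F4
B3 becomes B4
Gb3 becomes Gb4
D4 becomes D5
E##5 becomes E##6
A5 becomes A6
F##4 becomes F##5

C4 F4 B4 Gb4 D5 E##6 A6 F##5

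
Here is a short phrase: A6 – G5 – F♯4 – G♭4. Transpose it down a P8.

A5 G4 F#3 Gb3

A perfect octave down from A6 gives A5.
A perfect octave down from G5 gives G4.
A perfect octave down from F#4 gives F#3.
Gb4 down a perfect octave is Gb3.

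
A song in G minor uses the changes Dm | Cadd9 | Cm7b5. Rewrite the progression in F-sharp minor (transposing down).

G minor down to F-sharp minor is a minor second; each chord root moves by that interval while the quality stays the same.
Dm: root D down a minor second → C#, giving C#m.
Cadd9: root C down a minor second → B, giving Badd9.
Cm7b5: root C down a minor second → B, giving Bm7b5.

C#m Badd9 Bm7b5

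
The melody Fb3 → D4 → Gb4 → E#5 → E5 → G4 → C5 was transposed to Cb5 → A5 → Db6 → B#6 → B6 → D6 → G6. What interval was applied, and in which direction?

up a perfect twelfth

Take the first pair: Fb3 → Cb5. F to C spans 12 letter names, so the interval is some kind of twelfth.
Fb3 to Cb5 is 19 semitones, which makes it a perfect twelfth; the second version is higher, so the direction is up.
Checking another pair — C5 → G6 — gives the same interval.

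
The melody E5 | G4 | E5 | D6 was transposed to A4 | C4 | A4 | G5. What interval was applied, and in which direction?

Take the first pair: E5 → A4. E to A spans 5 letter names, so the interval is some kind of fifth.
A4 to E5 is 7 semitones, which makes it a perfect fifth; the second version is lower, so the direction is down.
Checking another pair — D6 → G5 — gives the same interval.

down a perfect fifth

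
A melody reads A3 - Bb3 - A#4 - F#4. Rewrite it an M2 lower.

A3 becomes G3
Bb3 becomes Ab3
A#4 becomes G#4
F#4 becomes E4

G3 Ab3 G#4 E4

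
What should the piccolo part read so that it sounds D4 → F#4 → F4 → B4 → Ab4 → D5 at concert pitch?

Written C4 sounds as C5 on the piccolo, so concert pitches are written a perfect octave down.
D4 -> D3
F#4 -> F#3
F4 -> F3
B4 -> B3
Ab4 -> Ab3
D5 -> D4

D3 F#3 F3 B3 Ab3 D4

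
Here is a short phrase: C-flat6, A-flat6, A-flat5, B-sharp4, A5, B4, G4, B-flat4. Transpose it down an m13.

Eb4 C5 C4 D##3 C#4 D#3 B2 D3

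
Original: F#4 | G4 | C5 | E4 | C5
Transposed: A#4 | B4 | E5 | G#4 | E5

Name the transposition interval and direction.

Take the first pair: F#4 → A#4. F to A spans 3 letter names, so the interval is some kind of third.
F#4 to A#4 is 4 semitones, which makes it a major third; the second version is higher, so the direction is up.
Checking another pair — C5 → E5 — gives the same interval.

up a major third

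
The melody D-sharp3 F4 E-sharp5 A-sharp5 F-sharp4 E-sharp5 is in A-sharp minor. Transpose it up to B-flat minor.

Eb3 Gbb4 F5 Bb5 Gb4 F5

From A-sharp up to B-flat is a diminished second; apply that to each pitch.
D#3 → Eb3
F4 → Gbb4
E#5 → F5
A#5 → Bb5
F#4 → Gb4
E#5 → F5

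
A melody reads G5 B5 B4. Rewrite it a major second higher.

A5 C#6 C#5

G5 gives A5
B5 gives C#6
B4 gives C#5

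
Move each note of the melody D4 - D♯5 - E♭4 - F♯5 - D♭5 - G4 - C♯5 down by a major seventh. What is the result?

Eb3 E4 Fb3 G4 Ebb4 Ab3 D4

D4 down a major seventh is Eb3.
A major seventh down from D#5 gives E4.
Eb4 down a major seventh is Fb3.
F#5: a seventh down reaches G, and 11 semitones makes it G4.
Db5: a seventh down reaches E, and 11 semitones makes it Ebb4.
A major seventh down from G4 gives Ab3.
A major seventh down from C#5 gives D4.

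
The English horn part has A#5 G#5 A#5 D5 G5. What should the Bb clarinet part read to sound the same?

First find concert pitch: the English horn sounds a perfect fifth below written, so A#5 G#5 A#5 D5 G5 sounds D#5 C#5 D#5 G4 C5.
Then write for Bb clarinet: it sounds a major second below written, so the part must be a major second above concert.
D#5 → E#5
C#5 → D#5
D#5 → E#5
G4 → A4
C5 → D5

E#5 D#5 E#5 A4 D5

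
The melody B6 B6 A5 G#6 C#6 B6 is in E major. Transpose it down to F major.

C6 C6 Bb4 A5 D5 C6

E major to F major down is a major seventh, so every note moves down by that interval.
B6 becomes C6
B6 becomes C6
A5 becomes Bb4
G#6 becomes A5
C#6 becomes D5
B6 becomes C6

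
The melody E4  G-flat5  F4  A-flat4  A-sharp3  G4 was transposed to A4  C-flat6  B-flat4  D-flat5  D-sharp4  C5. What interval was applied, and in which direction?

up a perfect fourth

Take the first pair: E4 → A4. E to A spans 4 letter names, so the interval is some kind of fourth.
E4 to A4 is 5 semitones, which makes it a perfect fourth; the second version is higher, so the direction is up.
Checking another pair — G4 → C5 — gives the same interval.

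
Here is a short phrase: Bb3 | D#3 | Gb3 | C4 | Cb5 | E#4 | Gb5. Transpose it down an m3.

Bb3 -> G3
D#3 -> B#2
Gb3 -> Eb3
C4 -> A3
Cb5 -> Ab4
E#4 -> C##4
Gb5 -> Eb5

G3 B#2 Eb3 A3 Ab4 C##4 Eb5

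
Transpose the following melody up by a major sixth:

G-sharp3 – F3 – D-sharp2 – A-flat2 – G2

G#3 becomes E#4
F3 becomes D4
D#2 becomes B#2
Ab2 becomes F3
G2 becomes E3

E#4 D4 B#2 F3 E3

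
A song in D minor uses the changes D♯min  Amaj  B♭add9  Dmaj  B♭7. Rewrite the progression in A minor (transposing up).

D minor up to A minor is a perfect fifth; each chord root moves by that interval while the quality stays the same.
D♯min: root D♯ up a perfect fifth → A#, giving A#min.
Amaj: root A up a perfect fifth → E, giving Emaj.
B♭add9: root B♭ up a perfect fifth → F, giving Fadd9.
Dmaj: root D up a perfect fifth → A, giving Amaj.
B♭7: root B♭ up a perfect fifth → F, giving F7.

A#min Emaj Fadd9 Amaj F7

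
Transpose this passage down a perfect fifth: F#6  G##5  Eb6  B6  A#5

F#6 gives B5
G##5 gives C##5
Eb6 gives Ab5
B6 gives E6
A#5 gives D#5

B5 C##5 Ab5 E6 D#5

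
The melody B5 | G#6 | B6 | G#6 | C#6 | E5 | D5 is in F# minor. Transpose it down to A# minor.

D#5 B#5 D#6 B#5 E#5 G#4 F#4

From F# down to A# is a minor sixth; apply that to each pitch.
B5 gives D#5
G#6 gives B#5
B6 gives D#6
G#6 gives B#5
C#6 gives E#5
E5 gives G#4
D5 gives F#4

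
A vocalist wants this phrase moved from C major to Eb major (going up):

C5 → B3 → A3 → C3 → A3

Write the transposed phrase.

Eb5 D4 C4 Eb3 C4

C major to Eb major up is a minor third, so every note moves up by that interval.
C5 -> Eb5
B3 -> D4
A3 -> C4
C3 -> Eb3
A3 -> C4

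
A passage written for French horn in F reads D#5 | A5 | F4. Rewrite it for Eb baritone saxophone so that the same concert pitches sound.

First find concert pitch: the French horn in F sounds a perfect fifth below written, so D#5 A5 F4 sounds G#4 D5 Bb3.
Then write for Eb baritone saxophone: it sounds a major thirteenth below written, so the part must be a major thirteenth above concert.
G#4 → E#6
D5 → B6
Bb3 → G5

E#6 B6 G5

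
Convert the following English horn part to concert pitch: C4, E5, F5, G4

F3 A4 Bb4 C4

The English horn sounds a perfect fifth below written, so transpose each written note down a perfect fifth.
C4 to F3
E5 to A4
F5 to Bb4
G4 to C4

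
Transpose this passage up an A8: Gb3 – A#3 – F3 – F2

Gb3: an octave up reaches G, and 13 semitones makes it G4.
A#3: an octave up reaches A, and 13 semitones makes it A##4.
F3: an octave up reaches F, and 13 semitones makes it F#4.
F2: an octave up reaches F, and 13 semitones makes it F#3.

G4 A##4 F#4 F#3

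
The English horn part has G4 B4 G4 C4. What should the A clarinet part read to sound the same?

Eb4 G4 Eb4 Ab3

First find concert pitch: the English horn sounds a perfect fifth below written, so G4 B4 G4 C4 sounds C4 E4 C4 F3.
Then write for A clarinet: it sounds a minor third below written, so the part must be a minor third above concert.
C4 → Eb4
E4 → G4
C4 → Eb4
F3 → Ab3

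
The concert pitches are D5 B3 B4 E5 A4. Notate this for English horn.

The English horn sounds a perfect fifth below written, so the written part must be a perfect fifth above concert — transpose each note up.
D5 gives A5
B3 gives F#4
B4 gives F#5
E5 gives B5
A4 gives E5

A5 F#4 F#5 B5 E5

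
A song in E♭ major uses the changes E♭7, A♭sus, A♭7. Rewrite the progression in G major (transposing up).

E♭ major up to G major is a major third; each chord root moves by that interval while the quality stays the same.
E♭7: root E♭ up a major third → G, giving G7.
A♭sus: root A♭ up a major third → C, giving Csus.
A♭7: root A♭ up a major third → C, giving C7.

G7 Csus C7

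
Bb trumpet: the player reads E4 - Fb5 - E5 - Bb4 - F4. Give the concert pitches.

D4 Ebb5 D5 Ab4 Eb4

Written C4 on the Bb trumpet sounds as Bb3, a major second lower; apply that shift to every note.
E4 → D4
Fb5 → Ebb5
E5 → D5
Bb4 → Ab4
F4 → Eb4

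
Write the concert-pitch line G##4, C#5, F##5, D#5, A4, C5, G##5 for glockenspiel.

G##2 C#3 F##3 D#3 A2 C3 G##3

The glockenspiel sounds a perfect fifteenth above written, so the written part must be a perfect fifteenth below concert — transpose each note down.
G##4 -> G##2
C#5 -> C#3
F##5 -> F##3
D#5 -> D#3
A4 -> A2
C5 -> C3
G##5 -> G##3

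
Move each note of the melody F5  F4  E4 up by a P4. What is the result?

F5 → Bb5
F4 → Bb4
E4 → A4

Bb5 Bb4 A4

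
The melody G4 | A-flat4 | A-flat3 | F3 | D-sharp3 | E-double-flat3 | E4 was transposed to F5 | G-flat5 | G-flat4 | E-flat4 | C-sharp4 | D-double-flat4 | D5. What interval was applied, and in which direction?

up a minor seventh

Take the first pair: G4 → F5. G to F spans 7 letter names, so the interval is some kind of seventh.
G4 to F5 is 10 semitones, which makes it a minor seventh; the second version is higher, so the direction is up.
Checking another pair — E4 → D5 — gives the same interval.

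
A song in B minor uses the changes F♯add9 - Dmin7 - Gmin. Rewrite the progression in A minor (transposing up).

Eadd9 Cmin7 Fmin

B minor up to A minor is a minor seventh; each chord root moves by that interval while the quality stays the same.
F♯add9: root F♯ up a minor seventh → E, giving Eadd9.
Dmin7: root D up a minor seventh → C, giving Cmin7.
Gmin: root G up a minor seventh → F, giving Fmin.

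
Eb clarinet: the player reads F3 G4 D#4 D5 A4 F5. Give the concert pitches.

Ab3 Bb4 F#4 F5 C5 Ab5

Written C4 on the Eb clarinet sounds as Eb4, a minor third higher; apply that shift to every note.
F3 → Ab3
G4 → Bb4
D#4 → F#4
D5 → F5
A4 → C5
F5 → Ab5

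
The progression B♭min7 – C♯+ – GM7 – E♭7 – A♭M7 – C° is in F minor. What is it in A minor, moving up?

F minor up to A minor is a major third; each chord root moves by that interval while the quality stays the same.
B♭min7: root B♭ up a major third → D, giving Dmin7.
C♯+: root C♯ up a major third → E#, giving E#+.
GM7: root G up a major third → B, giving BM7.
E♭7: root E♭ up a major third → G, giving G7.
A♭M7: root A♭ up a major third → C, giving CM7.
C°: root C up a major third → E, giving E°.

Dmin7 E#+ BM7 G7 CM7 E°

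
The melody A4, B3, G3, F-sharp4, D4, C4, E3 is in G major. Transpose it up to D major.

E5 F#4 D4 C#5 A4 G4 B3

G major to D major up is a perfect fifth, so every note moves up by that interval.
A4 gives E5
B3 gives F#4
G3 gives D4
F#4 gives C#5
D4 gives A4
C4 gives G4
E3 gives B3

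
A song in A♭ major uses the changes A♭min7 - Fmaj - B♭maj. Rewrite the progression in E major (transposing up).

A♭ major up to E major is an augmented fifth; each chord root moves by that interval while the quality stays the same.
A♭min7: root A♭ up an augmented fifth → E, giving Emin7.
Fmaj: root F up an augmented fifth → C#, giving C#maj.
B♭maj: root B♭ up an augmented fifth → F#, giving F#maj.

Emin7 C#maj F#maj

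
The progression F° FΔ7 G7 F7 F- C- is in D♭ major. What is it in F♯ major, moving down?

A#° A#Δ7 B#7 A#7 A#- E#-

D♭ major down to F♯ major is a diminished sixth; each chord root moves by that interval while the quality stays the same.
F°: root F down a diminished sixth → A#, giving A#°.
FΔ7: root F down a diminished sixth → A#, giving A#Δ7.
G7: root G down a diminished sixth → B#, giving B#7.
F7: root F down a diminished sixth → A#, giving A#7.
F-: root F down a diminished sixth → A#, giving A#-.
C-: root C down a diminished sixth → E#, giving E#-.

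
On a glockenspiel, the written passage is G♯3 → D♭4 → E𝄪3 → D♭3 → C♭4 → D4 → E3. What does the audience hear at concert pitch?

G#5 Db6 E##5 Db5 Cb6 D6 E5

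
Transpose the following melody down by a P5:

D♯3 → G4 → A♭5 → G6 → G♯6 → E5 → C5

D#3: a fifth down reaches G, and 7 semitones makes it G#2.
A perfect fifth down from G4 gives C4.
Ab5 down a perfect fifth is Db5.
G6 down a perfect fifth is C6.
G#6: a fifth down reaches C, and 7 semitones makes it C#6.
A perfect fifth down from E5 gives A4.
C5 down a perfect fifth is F4.

G#2 C4 Db5 C6 C#6 A4 F4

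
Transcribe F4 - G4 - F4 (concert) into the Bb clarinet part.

G4 A4 G4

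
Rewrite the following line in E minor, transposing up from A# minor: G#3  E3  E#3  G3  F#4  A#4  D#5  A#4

D4 Bb3 B3 Db4 C5 E5 A5 E5

A# minor to E minor up is a diminished fifth, so every note moves up by that interval.
G#3 becomes D4
E3 becomes Bb3
E#3 becomes B3
G3 becomes Db4
F#4 becomes C5
A#4 becomes E5
D#5 becomes A5
A#4 becomes E5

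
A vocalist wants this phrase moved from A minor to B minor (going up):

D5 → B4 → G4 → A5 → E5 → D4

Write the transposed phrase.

From A up to B is a major second; apply that to each pitch.
D5 gives E5
B4 gives C#5
G4 gives A4
A5 gives B5
E5 gives F#5
D4 gives E4

E5 C#5 A4 B5 F#5 E4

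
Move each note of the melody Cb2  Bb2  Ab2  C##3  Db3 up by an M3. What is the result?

Eb2 D3 C3 E##3 F3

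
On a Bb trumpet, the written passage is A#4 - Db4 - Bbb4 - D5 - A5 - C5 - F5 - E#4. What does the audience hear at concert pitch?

G#4 Cb4 Abb4 C5 G5 Bb4 Eb5 D#4

Written C4 on the Bb trumpet sounds as Bb3, a major second lower; apply that shift to every note.
A#4 to G#4
Db4 to Cb4
Bbb4 to Abb4
D5 to C5
A5 to G5
C5 to Bb4
F5 to Eb5
E#4 to D#4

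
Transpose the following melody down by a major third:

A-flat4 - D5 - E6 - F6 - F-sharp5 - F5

Fb4 Bb4 C6 Db6 D5 Db5

Ab4 → Fb4
D5 → Bb4
E6 → C6
F6 → Db6
F#5 → D5
F5 → Db5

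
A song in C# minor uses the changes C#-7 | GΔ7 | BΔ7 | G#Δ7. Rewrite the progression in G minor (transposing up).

C# minor up to G minor is a diminished fifth; each chord root moves by that interval while the quality stays the same.
C#-7: root C# up a diminished fifth → G, giving G-7.
GΔ7: root G up a diminished fifth → Db, giving DbΔ7.
BΔ7: root B up a diminished fifth → F, giving FΔ7.
G#Δ7: root G# up a diminished fifth → D, giving DΔ7.

G-7 DbΔ7 FΔ7 DΔ7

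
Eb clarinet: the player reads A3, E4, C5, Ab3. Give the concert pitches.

C4 G4 Eb5 Cb4

Written C4 on the Eb clarinet sounds as Eb4, a minor third higher; apply that shift to every note.
A3 to C4
E4 to G4
C5 to Eb5
Ab3 to Cb4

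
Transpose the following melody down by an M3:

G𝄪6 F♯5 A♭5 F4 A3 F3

G##6 down a major third is E#6.
F#5 down a major third is D5.
Ab5: a third down reaches F, and 4 semitones makes it Fb5.
F4 down a major third is Db4.
A major third down from A3 gives F3.
F3 down a major third is Db3.

E#6 D5 Fb5 Db4 F3 Db3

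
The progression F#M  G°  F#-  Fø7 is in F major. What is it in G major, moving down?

G#M A° G#- Gø7

F major down to G major is a minor seventh; each chord root moves by that interval while the quality stays the same.
F#M: root F# down a minor seventh → G#, giving G#M.
G°: root G down a minor seventh → A, giving A°.
F#-: root F# down a minor seventh → G#, giving G#-.
Fø7: root F down a minor seventh → G, giving Gø7.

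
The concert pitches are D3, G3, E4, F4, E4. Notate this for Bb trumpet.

The Bb trumpet sounds a major second below written, so the written part must be a major second above concert — transpose each note up.
D3 → E3
G3 → A3
E4 → F#4
F4 → G4
E4 → F#4

E3 A3 F#4 G4 F#4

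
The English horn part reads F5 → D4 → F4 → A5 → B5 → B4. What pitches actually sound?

Written C4 on the English horn sounds as F3, a perfect fifth lower; apply that shift to every note.
F5 becomes Bb4
D4 becomes G3
F4 becomes Bb3
A5 becomes D5
B5 becomes E5
B4 becomes E4

Bb4 G3 Bb3 D5 E5 E4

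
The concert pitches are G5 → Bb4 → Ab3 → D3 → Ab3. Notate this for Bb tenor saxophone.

Written C4 sounds as Bb2 on the Bb tenor saxophone, so concert pitches are written a major ninth up.
G5 becomes A6
Bb4 becomes C6
Ab3 becomes Bb4
D3 becomes E4
Ab3 becomes Bb4

A6 C6 Bb4 E4 Bb4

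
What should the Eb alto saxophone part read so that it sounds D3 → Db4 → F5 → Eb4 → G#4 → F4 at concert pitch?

Written C4 sounds as Eb3 on the Eb alto saxophone, so concert pitches are written a major sixth up.
D3 becomes B3
Db4 becomes Bb4
F5 becomes D6
Eb4 becomes C5
G#4 becomes E#5
F4 becomes D5

B3 Bb4 D6 C5 E#5 D5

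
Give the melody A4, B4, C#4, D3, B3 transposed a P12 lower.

A4 down a perfect twelfth is D3.
A perfect twelfth down from B4 gives E3.
A perfect twelfth down from C#4 gives F#2.
D3 down a perfect twelfth is G1.
A perfect twelfth down from B3 gives E2.

D3 E3 F#2 G1 E2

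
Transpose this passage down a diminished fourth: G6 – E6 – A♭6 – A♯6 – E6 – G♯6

D#6 B#5 E6 E##6 B#5 D##6

G6: a fourth down reaches D, and 4 semitones makes it D#6.
E6: a fourth down reaches B, and 4 semitones makes it B#5.
Ab6 down a diminished fourth is E6.
A#6: a fourth down reaches E, and 4 semitones makes it E##6.
E6 down a diminished fourth is B#5.
G#6 down a diminished fourth is D##6.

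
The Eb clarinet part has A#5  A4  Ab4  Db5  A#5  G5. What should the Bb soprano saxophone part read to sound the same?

D#6 D5 Db5 Gb5 D#6 C6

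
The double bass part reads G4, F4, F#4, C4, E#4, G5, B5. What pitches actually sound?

Written C4 on the double bass sounds as C3, a perfect octave lower; apply that shift to every note.
G4 → G3
F4 → F3
F#4 → F#3
C4 → C3
E#4 → E#3
G5 → G4
B5 → B4

G3 F3 F#3 C3 E#3 G4 B4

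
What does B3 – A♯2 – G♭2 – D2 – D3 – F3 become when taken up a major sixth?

G#4 F##3 Eb3 B2 B3 D4

A major sixth up from B3 gives G#4.
A#2 up a major sixth is F##3.
Gb2 up a major sixth is Eb3.
A major sixth up from D2 gives B2.
D3 up a major sixth is B3.
F3 up a major sixth is D4.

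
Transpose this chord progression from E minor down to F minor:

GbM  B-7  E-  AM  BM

AbbM C-7 F- BbM CM

E minor down to F minor is a major seventh; each chord root moves by that interval while the quality stays the same.
GbM: root Gb down a major seventh → Abb, giving AbbM.
B-7: root B down a major seventh → C, giving C-7.
E-: root E down a major seventh → F, giving F-.
AM: root A down a major seventh → Bb, giving BbM.
BM: root B down a major seventh → C, giving CM.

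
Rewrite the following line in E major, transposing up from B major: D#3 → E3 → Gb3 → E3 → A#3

G#3 A3 Cb4 A3 D#4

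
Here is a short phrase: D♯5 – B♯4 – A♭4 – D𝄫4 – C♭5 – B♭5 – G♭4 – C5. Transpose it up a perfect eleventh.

G#6 E#6 Db6 Gbb5 Fb6 Eb7 Cb6 F6

D#5 up a perfect eleventh is G#6.
A perfect eleventh up from B#4 gives E#6.
Ab4 up a perfect eleventh is Db6.
A perfect eleventh up from Dbb4 gives Gbb5.
Cb5 up a perfect eleventh is Fb6.
Bb5 up a perfect eleventh is Eb7.
Gb4: an eleventh up reaches C, and 17 semitones makes it Cb6.
C5 up a perfect eleventh is F6.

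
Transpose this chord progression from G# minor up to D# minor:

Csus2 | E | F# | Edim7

Gsus2 B C# Bdim7

G# minor up to D# minor is a perfect fifth; each chord root moves by that interval while the quality stays the same.
Csus2: root C up a perfect fifth → G, giving Gsus2.
E: root E up a perfect fifth → B, giving B.
F#: root F# up a perfect fifth → C#, giving C#.
Edim7: root E up a perfect fifth → B, giving Bdim7.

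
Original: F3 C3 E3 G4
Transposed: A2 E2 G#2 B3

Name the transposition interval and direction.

down a minor sixth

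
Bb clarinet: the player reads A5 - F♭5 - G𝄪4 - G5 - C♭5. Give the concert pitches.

G5 Ebb5 F##4 F5 Bbb4

Written C4 on the Bb clarinet sounds as Bb3, a major second lower; apply that shift to every note.
A5 -> G5
Fb5 -> Ebb5
G##4 -> F##4
G5 -> F5
Cb5 -> Bbb4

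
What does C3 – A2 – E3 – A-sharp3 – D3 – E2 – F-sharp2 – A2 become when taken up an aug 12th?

G#4 E#4 B#4 E##5 A#4 B#3 C##4 E#4

An augmented twelfth up from C3 gives G#4.
A2: a twelfth up reaches E, and 20 semitones makes it E#4.
E3 up an augmented twelfth is B#4.
A#3 up an augmented twelfth is E##5.
D3: a twelfth up reaches A, and 20 semitones makes it A#4.
An augmented twelfth up from E2 gives B#3.
An augmented twelfth up from F#2 gives C##4.
A2 up an augmented twelfth is E#4.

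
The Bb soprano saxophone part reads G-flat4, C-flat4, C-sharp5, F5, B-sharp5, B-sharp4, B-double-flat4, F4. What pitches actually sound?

Fb4 Bbb3 B4 Eb5 A#5 A#4 Abb4 Eb4

The Bb soprano saxophone sounds a major second below written, so transpose each written note down a major second.
Gb4 → Fb4
Cb4 → Bbb3
C#5 → B4
F5 → Eb5
B#5 → A#5
B#4 → A#4
Bbb4 → Abb4
F4 → Eb4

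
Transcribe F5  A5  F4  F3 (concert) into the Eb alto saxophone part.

D6 F#6 D5 D4

The Eb alto saxophone sounds a major sixth below written, so the written part must be a major sixth above concert — transpose each note up.
F5 gives D6
A5 gives F#6
F4 gives D5
F3 gives D4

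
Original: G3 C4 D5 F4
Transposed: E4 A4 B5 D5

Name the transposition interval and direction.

up a major sixth

From G3 to E4 is 6 letter names — a sixth of some quality.
G3 to E4 is 9 semitones, which makes it a major sixth; the second version is higher, so the direction is up.
Checking another pair — F4 → D5 — gives the same interval.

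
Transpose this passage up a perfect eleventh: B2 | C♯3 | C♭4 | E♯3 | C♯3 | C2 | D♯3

B2 to E4
C#3 to F#4
Cb4 to Fb5
E#3 to A#4
C#3 to F#4
C2 to F3
D#3 to G#4

E4 F#4 Fb5 A#4 F#4 F3 G#4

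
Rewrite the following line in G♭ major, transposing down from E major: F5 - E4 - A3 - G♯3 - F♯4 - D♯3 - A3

Abb4 Gb3 Cb3 Bb2 Ab3 F2 Cb3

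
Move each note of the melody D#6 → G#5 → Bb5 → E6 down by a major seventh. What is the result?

D#6: a seventh down reaches E, and 11 semitones makes it E5.
G#5 down a major seventh is A4.
Bb5 down a major seventh is Cb5.
E6: a seventh down reaches F, and 11 semitones makes it F5.

E5 A4 Cb5 F5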